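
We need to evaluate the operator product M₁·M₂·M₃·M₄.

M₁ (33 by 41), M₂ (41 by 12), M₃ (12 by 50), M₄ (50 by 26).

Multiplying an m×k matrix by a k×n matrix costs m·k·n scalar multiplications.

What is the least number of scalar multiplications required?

42132

Adjacent pairs: M₁M₂ = 33·41·12 = 16236; M₂M₃ = 41·12·50 = 24600; M₃M₄ = 12·50·26 = 15600.
Length 3: M₁..M₃: k=1: 0+24600+33·41·50=92250; k=2: 16236+0+33·12·50=36036 → min 36036 | M₂..M₄: k=2: 0+15600+41·12·26=28392; k=3: 24600+0+41·50·26=77900 → min 28392.
Length 4: M₁..M₄: k=1: 0+28392+33·41·26=63570; k=2: 16236+15600+33·12·26=42132; k=3: 36036+0+33·50·26=78936 → min 42132.
Optimal order: ((M₁·M₂)·(M₃·M₄)) with cost 42132.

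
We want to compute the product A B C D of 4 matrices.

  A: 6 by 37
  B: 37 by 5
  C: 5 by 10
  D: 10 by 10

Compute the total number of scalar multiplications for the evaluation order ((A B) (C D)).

(A B): 6×37 by 37×5 → 6×5, cost 6·37·5 = 1110
(C D): 5×10 by 10×10 → 5×10, cost 5·10·10 = 500
((A B) (C D)): 6×5 by 5×10 → 6×10, cost 6·5·10 = 300; cumulative 1910
Total: 1910 scalar multiplications.

1910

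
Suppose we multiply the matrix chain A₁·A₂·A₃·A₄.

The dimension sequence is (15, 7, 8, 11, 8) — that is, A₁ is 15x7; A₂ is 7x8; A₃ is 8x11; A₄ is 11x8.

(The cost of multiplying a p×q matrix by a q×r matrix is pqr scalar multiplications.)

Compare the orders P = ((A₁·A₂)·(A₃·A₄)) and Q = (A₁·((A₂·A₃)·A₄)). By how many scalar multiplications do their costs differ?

432

Order P = ((A₁·A₂)·(A₃·A₄)): (A₁·A₂): 15×7 by 7×8 → 15×8, cost 15·7·8 = 840; (A₃·A₄): 8×11 by 11×8 → 8×8, cost 8·11·8 = 704; ((A₁·A₂)·(A₃·A₄)): 15×8 by 8×8 → 15×8, cost 15·8·8 = 960; cumulative 2504. Total 2504.
Order Q = (A₁·((A₂·A₃)·A₄)): (A₂·A₃): 7×8 by 8×11 → 7×11, cost 7·8·11 = 616; ((A₂·A₃)·A₄): 7×11 by 11×8 → 7×8, cost 7·11·8 = 616; cumulative 1232; (A₁·((A₂·A₃)·A₄)): 15×7 by 7×8 → 15×8, cost 15·7·8 = 840; cumulative 2072. Total 2072.
Difference: |2504 − 2072| = 432.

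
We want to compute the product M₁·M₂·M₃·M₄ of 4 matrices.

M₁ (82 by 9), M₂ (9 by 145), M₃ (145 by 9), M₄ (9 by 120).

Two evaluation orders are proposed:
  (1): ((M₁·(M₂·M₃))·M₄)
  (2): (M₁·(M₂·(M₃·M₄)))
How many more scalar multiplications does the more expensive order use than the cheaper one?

294813

Order (1) = ((M₁·(M₂·M₃))·M₄): (M₂·M₃): 9×145 by 145×9 → 9×9, cost 9·145·9 = 11745; (M₁·(M₂·M₃)): 82×9 by 9×9 → 82×9, cost 82·9·9 = 6642; cumulative 18387; ((M₁·(M₂·M₃))·M₄): 82×9 by 9×120 → 82×120, cost 82·9·120 = 88560; cumulative 106947. Total 106947.
Order (2) = (M₁·(M₂·(M₃·M₄))): (M₃·M₄): 145×9 by 9×120 → 145×120, cost 145·9·120 = 156600; (M₂·(M₃·M₄)): 9×145 by 145×120 → 9×120, cost 9·145·120 = 156600; cumulative 313200; (M₁·(M₂·(M₃·M₄))): 82×9 by 9×120 → 82×120, cost 82·9·120 = 88560; cumulative 401760. Total 401760.
Difference: |106947 − 401760| = 294813.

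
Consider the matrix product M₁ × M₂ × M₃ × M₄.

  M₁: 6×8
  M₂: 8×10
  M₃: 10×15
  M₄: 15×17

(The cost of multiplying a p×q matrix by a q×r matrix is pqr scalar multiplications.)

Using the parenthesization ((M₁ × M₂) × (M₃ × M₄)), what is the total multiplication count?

(M₁ × M₂): 6×8 by 8×10 → 6×10, cost 6·8·10 = 480
(M₃ × M₄): 10×15 by 15×17 → 10×17, cost 10·15·17 = 2550
((M₁ × M₂) × (M₃ × M₄)): 6×10 by 10×17 → 6×17, cost 6·10·17 = 1020; cumulative 4050
Total: 4050 scalar multiplications.

4050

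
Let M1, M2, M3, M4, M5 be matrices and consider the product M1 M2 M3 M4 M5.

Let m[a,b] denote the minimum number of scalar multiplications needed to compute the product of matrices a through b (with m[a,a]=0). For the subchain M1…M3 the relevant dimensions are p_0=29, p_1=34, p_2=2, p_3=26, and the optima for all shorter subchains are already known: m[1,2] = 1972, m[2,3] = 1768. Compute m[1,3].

m[1,3] = min over k∈[1,2] of m[1,k]+m[k+1,3]+p_{0}·p_k·p_{3}.
k=1: 0 + 1768 + 29·34·26 = 27404; k=2: 1972 + 0 + 29·2·26 = 3480.
Minimum: 3480 at k=2.

3480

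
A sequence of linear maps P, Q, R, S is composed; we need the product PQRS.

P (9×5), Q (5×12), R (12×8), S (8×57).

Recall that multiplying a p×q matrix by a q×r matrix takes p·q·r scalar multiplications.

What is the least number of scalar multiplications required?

Adjacent pairs: PQ = 9·5·12 = 540; QR = 5·12·8 = 480; RS = 12·8·57 = 5472.
Length 3: P..R: k=1: 0+480+9·5·8=840; k=2: 540+0+9·12·8=1404 → min 840 | Q..S: k=2: 0+5472+5·12·57=8892; k=3: 480+0+5·8·57=2760 → min 2760.
Length 4: P..S: k=1: 0+2760+9·5·57=5325; k=2: 540+5472+9·12·57=12168; k=3: 840+0+9·8·57=4944 → min 4944.
Optimal order: ((P(QR))S) with cost 4944.

4944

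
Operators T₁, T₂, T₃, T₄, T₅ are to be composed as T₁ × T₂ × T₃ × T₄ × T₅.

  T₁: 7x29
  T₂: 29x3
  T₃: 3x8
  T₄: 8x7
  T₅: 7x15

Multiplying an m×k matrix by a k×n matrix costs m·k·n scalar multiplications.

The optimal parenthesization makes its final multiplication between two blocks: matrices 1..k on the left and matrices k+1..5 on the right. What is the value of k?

Adjacent pairs: T₁T₂ = 7·29·3 = 609; T₂T₃ = 29·3·8 = 696; T₃T₄ = 3·8·7 = 168; T₄T₅ = 8·7·15 = 840.
Length 3: T₁..T₃: k=1: 0+696+7·29·8=2320; k=2: 609+0+7·3·8=777 → min 777 | T₂..T₄: k=2: 0+168+29·3·7=777; k=3: 696+0+29·8·7=2320 → min 777 | T₃..T₅: k=3: 0+840+3·8·15=1200; k=4: 168+0+3·7·15=483 → min 483.
Length 4: T₁..T₄: k=1: 0+777+7·29·7=2198; k=2: 609+168+7·3·7=924; k=3: 777+0+7·8·7=1169 → min 924 | T₂..T₅: k=2: 0+483+29·3·15=1788; k=3: 696+840+29·8·15=5016; k=4: 777+0+29·7·15=3822 → min 1788.
Top-level splits: k=1: (T₁..T₁)·(T₂..T₅) → 0+1788+7·29·15 = 4833; k=2: (T₁..T₂)·(T₃..T₅) → 609+483+7·3·15 = 1407; k=3: (T₁..T₃)·(T₄..T₅) → 777+840+7·8·15 = 2457; k=4: (T₁..T₄)·(T₅..T₅) → 924+0+7·7·15 = 1659.
Best split is after T₂, i.e. k = 2.

2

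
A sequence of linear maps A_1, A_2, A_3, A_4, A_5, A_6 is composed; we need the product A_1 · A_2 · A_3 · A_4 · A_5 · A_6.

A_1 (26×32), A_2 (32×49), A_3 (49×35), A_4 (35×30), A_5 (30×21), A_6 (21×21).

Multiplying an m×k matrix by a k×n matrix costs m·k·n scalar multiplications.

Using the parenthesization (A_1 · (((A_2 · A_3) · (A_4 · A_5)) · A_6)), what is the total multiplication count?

(A_2 · A_3): 32×49 by 49×35 → 32×35, cost 32·49·35 = 54880
(A_4 · A_5): 35×30 by 30×21 → 35×21, cost 35·30·21 = 22050
((A_2 · A_3) · (A_4 · A_5)): 32×35 by 35×21 → 32×21, cost 32·35·21 = 23520; cumulative 100450
(((A_2 · A_3) · (A_4 · A_5)) · A_6): 32×21 by 21×21 → 32×21, cost 32·21·21 = 14112; cumulative 114562
(A_1 · (((A_2 · A_3) · (A_4 · A_5)) · A_6)): 26×32 by 32×21 → 26×21, cost 26·32·21 = 17472; cumulative 132034
Total: 132034 scalar multiplications.

132034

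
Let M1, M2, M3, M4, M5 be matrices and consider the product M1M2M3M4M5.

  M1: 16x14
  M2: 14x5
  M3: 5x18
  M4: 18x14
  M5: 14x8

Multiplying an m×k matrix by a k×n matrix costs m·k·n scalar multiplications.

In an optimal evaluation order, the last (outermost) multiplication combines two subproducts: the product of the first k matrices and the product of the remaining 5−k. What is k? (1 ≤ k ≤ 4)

2

Adjacent pairs: M1M2 = 16·14·5 = 1120; M2M3 = 14·5·18 = 1260; M3M4 = 5·18·14 = 1260; M4M5 = 18·14·8 = 2016.
Length 3: M1..M3: k=1: 0+1260+16·14·18=5292; k=2: 1120+0+16·5·18=2560 → min 2560 | M2..M4: k=2: 0+1260+14·5·14=2240; k=3: 1260+0+14·18·14=4788 → min 2240 | M3..M5: k=3: 0+2016+5·18·8=2736; k=4: 1260+0+5·14·8=1820 → min 1820.
Length 4: M1..M4: k=1: 0+2240+16·14·14=5376; k=2: 1120+1260+16·5·14=3500; k=3: 2560+0+16·18·14=6592 → min 3500 | M2..M5: k=2: 0+1820+14·5·8=2380; k=3: 1260+2016+14·18·8=5292; k=4: 2240+0+14·14·8=3808 → min 2380.
Top-level splits: k=1: (M1..M1)·(M2..M5) → 0+2380+16·14·8 = 4172; k=2: (M1..M2)·(M3..M5) → 1120+1820+16·5·8 = 3580; k=3: (M1..M3)·(M4..M5) → 2560+2016+16·18·8 = 6880; k=4: (M1..M4)·(M5..M5) → 3500+0+16·14·8 = 5292.
Best split is after M2, i.e. k = 2.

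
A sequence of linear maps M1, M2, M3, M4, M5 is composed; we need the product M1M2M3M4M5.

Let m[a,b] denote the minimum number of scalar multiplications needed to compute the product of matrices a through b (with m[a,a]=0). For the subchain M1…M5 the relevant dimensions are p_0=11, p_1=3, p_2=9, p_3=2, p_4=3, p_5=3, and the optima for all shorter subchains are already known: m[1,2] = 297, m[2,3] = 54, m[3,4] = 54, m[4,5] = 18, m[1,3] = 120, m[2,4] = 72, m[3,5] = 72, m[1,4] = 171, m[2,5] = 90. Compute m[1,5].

189

m[1,5] = min over k∈[1,4] of m[1,k]+m[k+1,5]+p_{0}·p_k·p_{5}.
k=1: 0 + 90 + 11·3·3 = 189; k=2: 297 + 72 + 11·9·3 = 666; k=3: 120 + 18 + 11·2·3 = 204; k=4: 171 + 0 + 11·3·3 = 270.
Minimum: 189 at k=1.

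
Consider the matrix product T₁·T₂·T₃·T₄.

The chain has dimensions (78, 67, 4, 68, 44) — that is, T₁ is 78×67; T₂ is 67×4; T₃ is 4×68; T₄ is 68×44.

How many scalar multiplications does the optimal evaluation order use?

Adjacent pairs: T₁T₂ = 78·67·4 = 20904; T₂T₃ = 67·4·68 = 18224; T₃T₄ = 4·68·44 = 11968.
Length 3: T₁..T₃: k=1: 0+18224+78·67·68=373592; k=2: 20904+0+78·4·68=42120 → min 42120 | T₂..T₄: k=2: 0+11968+67·4·44=23760; k=3: 18224+0+67·68·44=218688 → min 23760.
Length 4: T₁..T₄: k=1: 0+23760+78·67·44=253704; k=2: 20904+11968+78·4·44=46600; k=3: 42120+0+78·68·44=275496 → min 46600.
Optimal order: ((T₁·T₂)·(T₃·T₄)) with cost 46600.

46600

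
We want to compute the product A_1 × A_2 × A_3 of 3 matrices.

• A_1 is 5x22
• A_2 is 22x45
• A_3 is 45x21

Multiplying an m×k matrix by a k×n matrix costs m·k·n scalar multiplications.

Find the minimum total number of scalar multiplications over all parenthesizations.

9675

Order (A_1 × (A_2 × A_3)): (A_2 × A_3): 22×45 by 45×21 → 22×21, cost 22·45·21 = 20790; (A_1 × (A_2 × A_3)): 5×22 by 22×21 → 5×21, cost 5·22·21 = 2310; cumulative 23100. Total 23100.
Order ((A_1 × A_2) × A_3): (A_1 × A_2): 5×22 by 22×45 → 5×45, cost 5·22·45 = 4950; ((A_1 × A_2) × A_3): 5×45 by 45×21 → 5×21, cost 5·45·21 = 4725; cumulative 9675. Total 9675.
Minimum: 9675.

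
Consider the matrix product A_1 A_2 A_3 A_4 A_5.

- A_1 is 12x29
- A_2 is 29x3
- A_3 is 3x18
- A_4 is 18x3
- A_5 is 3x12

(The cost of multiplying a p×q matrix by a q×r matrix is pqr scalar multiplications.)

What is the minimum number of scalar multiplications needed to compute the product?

Adjacent pairs: A_1A_2 = 12·29·3 = 1044; A_2A_3 = 29·3·18 = 1566; A_3A_4 = 3·18·3 = 162; A_4A_5 = 18·3·12 = 648.
Length 3: A_1..A_3: k=1: 0+1566+12·29·18=7830; k=2: 1044+0+12·3·18=1692 → min 1692 | A_2..A_4: k=2: 0+162+29·3·3=423; k=3: 1566+0+29·18·3=3132 → min 423 | A_3..A_5: k=3: 0+648+3·18·12=1296; k=4: 162+0+3·3·12=270 → min 270.
Length 4: A_1..A_4: k=1: 0+423+12·29·3=1467; k=2: 1044+162+12·3·3=1314; k=3: 1692+0+12·18·3=2340 → min 1314 | A_2..A_5: k=2: 0+270+29·3·12=1314; k=3: 1566+648+29·18·12=8478; k=4: 423+0+29·3·12=1467 → min 1314.
Length 5: A_1..A_5: k=1: 0+1314+12·29·12=5490; k=2: 1044+270+12·3·12=1746; k=3: 1692+648+12·18·12=4932; k=4: 1314+0+12·3·12=1746 → min 1746.
Optimal order: ((A_1 A_2) ((A_3 A_4) A_5)) with cost 1746.

1746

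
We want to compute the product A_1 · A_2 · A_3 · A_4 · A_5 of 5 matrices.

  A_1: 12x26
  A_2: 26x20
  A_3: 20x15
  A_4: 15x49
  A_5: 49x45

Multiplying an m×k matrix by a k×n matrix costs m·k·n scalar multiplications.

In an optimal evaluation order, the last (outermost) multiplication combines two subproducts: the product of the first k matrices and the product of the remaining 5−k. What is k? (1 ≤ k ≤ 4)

4

Adjacent pairs: A_1A_2 = 12·26·20 = 6240; A_2A_3 = 26·20·15 = 7800; A_3A_4 = 20·15·49 = 14700; A_4A_5 = 15·49·45 = 33075.
Length 3: A_1..A_3: k=1: 0+7800+12·26·15=12480; k=2: 6240+0+12·20·15=9840 → min 9840 | A_2..A_4: k=2: 0+14700+26·20·49=40180; k=3: 7800+0+26·15·49=26910 → min 26910 | A_3..A_5: k=3: 0+33075+20·15·45=46575; k=4: 14700+0+20·49·45=58800 → min 46575.
Length 4: A_1..A_4: k=1: 0+26910+12·26·49=42198; k=2: 6240+14700+12·20·49=32700; k=3: 9840+0+12·15·49=18660 → min 18660 | A_2..A_5: k=2: 0+46575+26·20·45=69975; k=3: 7800+33075+26·15·45=58425; k=4: 26910+0+26·49·45=84240 → min 58425.
Top-level splits: k=1: (A_1..A_1)·(A_2..A_5) → 0+58425+12·26·45 = 72465; k=2: (A_1..A_2)·(A_3..A_5) → 6240+46575+12·20·45 = 63615; k=3: (A_1..A_3)·(A_4..A_5) → 9840+33075+12·15·45 = 51015; k=4: (A_1..A_4)·(A_5..A_5) → 18660+0+12·49·45 = 45120.
Best split is after A_4, i.e. k = 4.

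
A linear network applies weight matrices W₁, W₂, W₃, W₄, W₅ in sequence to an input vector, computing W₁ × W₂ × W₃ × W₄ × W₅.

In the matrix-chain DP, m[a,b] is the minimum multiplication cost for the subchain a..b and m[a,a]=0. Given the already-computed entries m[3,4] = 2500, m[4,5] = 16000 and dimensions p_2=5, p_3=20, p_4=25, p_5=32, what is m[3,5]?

6500

m[3,5] = min over k∈[3,4] of m[3,k]+m[k+1,5]+p_{2}·p_k·p_{5}.
k=3: 0 + 16000 + 5·20·32 = 19200; k=4: 2500 + 0 + 5·25·32 = 6500.
Minimum: 6500 at k=4.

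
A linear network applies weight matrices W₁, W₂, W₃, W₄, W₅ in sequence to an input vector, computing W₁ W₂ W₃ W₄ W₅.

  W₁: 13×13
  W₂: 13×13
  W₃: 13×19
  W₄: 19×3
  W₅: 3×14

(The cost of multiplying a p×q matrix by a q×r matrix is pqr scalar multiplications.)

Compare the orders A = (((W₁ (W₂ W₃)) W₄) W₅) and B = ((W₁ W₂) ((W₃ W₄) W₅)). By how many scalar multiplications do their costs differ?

1859

Order A = (((W₁ (W₂ W₃)) W₄) W₅): (W₂ W₃): 13×13 by 13×19 → 13×19, cost 13·13·19 = 3211; (W₁ (W₂ W₃)): 13×13 by 13×19 → 13×19, cost 13·13·19 = 3211; cumulative 6422; ((W₁ (W₂ W₃)) W₄): 13×19 by 19×3 → 13×3, cost 13·19·3 = 741; cumulative 7163; (((W₁ (W₂ W₃)) W₄) W₅): 13×3 by 3×14 → 13×14, cost 13·3·14 = 546; cumulative 7709. Total 7709.
Order B = ((W₁ W₂) ((W₃ W₄) W₅)): (W₁ W₂): 13×13 by 13×13 → 13×13, cost 13·13·13 = 2197; (W₃ W₄): 13×19 by 19×3 → 13×3, cost 13·19·3 = 741; ((W₃ W₄) W₅): 13×3 by 3×14 → 13×14, cost 13·3·14 = 546; cumulative 1287; ((W₁ W₂) ((W₃ W₄) W₅)): 13×13 by 13×14 → 13×14, cost 13·13·14 = 2366; cumulative 5850. Total 5850.
Difference: |7709 − 5850| = 1859.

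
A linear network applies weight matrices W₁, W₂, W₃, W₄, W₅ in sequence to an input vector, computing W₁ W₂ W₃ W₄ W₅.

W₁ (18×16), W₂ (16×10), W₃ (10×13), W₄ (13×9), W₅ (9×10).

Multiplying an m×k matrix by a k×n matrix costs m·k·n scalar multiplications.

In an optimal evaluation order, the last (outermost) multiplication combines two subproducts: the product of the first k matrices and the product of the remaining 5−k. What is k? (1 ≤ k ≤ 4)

Adjacent pairs: W₁W₂ = 18·16·10 = 2880; W₂W₃ = 16·10·13 = 2080; W₃W₄ = 10·13·9 = 1170; W₄W₅ = 13·9·10 = 1170.
Length 3: W₁..W₃: k=1: 0+2080+18·16·13=5824; k=2: 2880+0+18·10·13=5220 → min 5220 | W₂..W₄: k=2: 0+1170+16·10·9=2610; k=3: 2080+0+16·13·9=3952 → min 2610 | W₃..W₅: k=3: 0+1170+10·13·10=2470; k=4: 1170+0+10·9·10=2070 → min 2070.
Length 4: W₁..W₄: k=1: 0+2610+18·16·9=5202; k=2: 2880+1170+18·10·9=5670; k=3: 5220+0+18·13·9=7326 → min 5202 | W₂..W₅: k=2: 0+2070+16·10·10=3670; k=3: 2080+1170+16·13·10=5330; k=4: 2610+0+16·9·10=4050 → min 3670.
Top-level splits: k=1: (W₁..W₁)·(W₂..W₅) → 0+3670+18·16·10 = 6550; k=2: (W₁..W₂)·(W₃..W₅) → 2880+2070+18·10·10 = 6750; k=3: (W₁..W₃)·(W₄..W₅) → 5220+1170+18·13·10 = 8730; k=4: (W₁..W₄)·(W₅..W₅) → 5202+0+18·9·10 = 6822.
Best split is after W₁, i.e. k = 1.

1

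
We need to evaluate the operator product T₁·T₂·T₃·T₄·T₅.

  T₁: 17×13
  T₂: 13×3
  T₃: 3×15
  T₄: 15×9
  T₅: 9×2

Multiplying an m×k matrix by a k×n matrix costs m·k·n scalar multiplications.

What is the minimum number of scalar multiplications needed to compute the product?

880

Adjacent pairs: T₁T₂ = 17·13·3 = 663; T₂T₃ = 13·3·15 = 585; T₃T₄ = 3·15·9 = 405; T₄T₅ = 15·9·2 = 270.
Length 3: T₁..T₃: k=1: 0+585+17·13·15=3900; k=2: 663+0+17·3·15=1428 → min 1428 | T₂..T₄: k=2: 0+405+13·3·9=756; k=3: 585+0+13·15·9=2340 → min 756 | T₃..T₅: k=3: 0+270+3·15·2=360; k=4: 405+0+3·9·2=459 → min 360.
Length 4: T₁..T₄: k=1: 0+756+17·13·9=2745; k=2: 663+405+17·3·9=1527; k=3: 1428+0+17·15·9=3723 → min 1527 | T₂..T₅: k=2: 0+360+13·3·2=438; k=3: 585+270+13·15·2=1245; k=4: 756+0+13·9·2=990 → min 438.
Length 5: T₁..T₅: k=1: 0+438+17·13·2=880; k=2: 663+360+17·3·2=1125; k=3: 1428+270+17·15·2=2208; k=4: 1527+0+17·9·2=1833 → min 880.
Optimal order: (T₁·(T₂·(T₃·(T₄·T₅)))) with cost 880.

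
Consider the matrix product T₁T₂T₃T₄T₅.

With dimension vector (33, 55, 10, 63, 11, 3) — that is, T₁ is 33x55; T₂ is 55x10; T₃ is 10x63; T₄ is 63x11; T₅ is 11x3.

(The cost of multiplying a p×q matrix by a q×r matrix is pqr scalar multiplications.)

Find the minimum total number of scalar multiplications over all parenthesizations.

11064

Adjacent pairs: T₁T₂ = 33·55·10 = 18150; T₂T₃ = 55·10·63 = 34650; T₃T₄ = 10·63·11 = 6930; T₄T₅ = 63·11·3 = 2079.
Length 3: T₁..T₃: k=1: 0+34650+33·55·63=148995; k=2: 18150+0+33·10·63=38940 → min 38940 | T₂..T₄: k=2: 0+6930+55·10·11=12980; k=3: 34650+0+55·63·11=72765 → min 12980 | T₃..T₅: k=3: 0+2079+10·63·3=3969; k=4: 6930+0+10·11·3=7260 → min 3969.
Length 4: T₁..T₄: k=1: 0+12980+33·55·11=32945; k=2: 18150+6930+33·10·11=28710; k=3: 38940+0+33·63·11=61809 → min 28710 | T₂..T₅: k=2: 0+3969+55·10·3=5619; k=3: 34650+2079+55·63·3=47124; k=4: 12980+0+55·11·3=14795 → min 5619.
Length 5: T₁..T₅: k=1: 0+5619+33·55·3=11064; k=2: 18150+3969+33·10·3=23109; k=3: 38940+2079+33·63·3=47256; k=4: 28710+0+33·11·3=29799 → min 11064.
Optimal order: (T₁(T₂(T₃(T₄T₅)))) with cost 11064.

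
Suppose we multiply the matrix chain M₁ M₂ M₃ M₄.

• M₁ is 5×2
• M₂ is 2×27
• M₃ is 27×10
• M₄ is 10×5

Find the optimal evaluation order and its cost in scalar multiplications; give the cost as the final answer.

Adjacent pairs: M₁M₂ = 5·2·27 = 270; M₂M₃ = 2·27·10 = 540; M₃M₄ = 27·10·5 = 1350.
Length 3: M₁..M₃: k=1: 0+540+5·2·10=640; k=2: 270+0+5·27·10=1620 → min 640 | M₂..M₄: k=2: 0+1350+2·27·5=1620; k=3: 540+0+2·10·5=640 → min 640.
Length 4: M₁..M₄: k=1: 0+640+5·2·5=690; k=2: 270+1350+5·27·5=2295; k=3: 640+0+5·10·5=890 → min 690.
Optimal parenthesization: (M₁ ((M₂ M₃) M₄)) with cost 690.

690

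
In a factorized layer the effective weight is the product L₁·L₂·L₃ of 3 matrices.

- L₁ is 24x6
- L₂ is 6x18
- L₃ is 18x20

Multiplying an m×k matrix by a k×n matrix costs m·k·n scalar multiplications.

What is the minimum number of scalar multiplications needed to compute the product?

Order (L₁·(L₂·L₃)): (L₂·L₃): 6×18 by 18×20 → 6×20, cost 6·18·20 = 2160; (L₁·(L₂·L₃)): 24×6 by 6×20 → 24×20, cost 24·6·20 = 2880; cumulative 5040. Total 5040.
Order ((L₁·L₂)·L₃): (L₁·L₂): 24×6 by 6×18 → 24×18, cost 24·6·18 = 2592; ((L₁·L₂)·L₃): 24×18 by 18×20 → 24×20, cost 24·18·20 = 8640; cumulative 11232. Total 11232.
Minimum: 5040.

5040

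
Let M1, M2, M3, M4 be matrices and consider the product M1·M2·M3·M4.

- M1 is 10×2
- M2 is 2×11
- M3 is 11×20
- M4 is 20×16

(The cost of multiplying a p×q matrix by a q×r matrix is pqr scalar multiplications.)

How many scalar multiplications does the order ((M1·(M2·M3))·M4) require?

(M2·M3): 2×11 by 11×20 → 2×20, cost 2·11·20 = 440
(M1·(M2·M3)): 10×2 by 2×20 → 10×20, cost 10·2·20 = 400; cumulative 840
((M1·(M2·M3))·M4): 10×20 by 20×16 → 10×16, cost 10·20·16 = 3200; cumulative 4040
Total: 4040 scalar multiplications.

4040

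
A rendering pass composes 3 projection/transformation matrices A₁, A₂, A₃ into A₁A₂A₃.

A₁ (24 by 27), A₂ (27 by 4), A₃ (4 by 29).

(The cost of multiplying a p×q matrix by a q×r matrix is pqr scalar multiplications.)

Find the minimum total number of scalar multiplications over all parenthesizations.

5376

Order (A₁(A₂A₃)): (A₂A₃): 27×4 by 4×29 → 27×29, cost 27·4·29 = 3132; (A₁(A₂A₃)): 24×27 by 27×29 → 24×29, cost 24·27·29 = 18792; cumulative 21924. Total 21924.
Order ((A₁A₂)A₃): (A₁A₂): 24×27 by 27×4 → 24×4, cost 24·27·4 = 2592; ((A₁A₂)A₃): 24×4 by 4×29 → 24×29, cost 24·4·29 = 2784; cumulative 5376. Total 5376.
Minimum: 5376.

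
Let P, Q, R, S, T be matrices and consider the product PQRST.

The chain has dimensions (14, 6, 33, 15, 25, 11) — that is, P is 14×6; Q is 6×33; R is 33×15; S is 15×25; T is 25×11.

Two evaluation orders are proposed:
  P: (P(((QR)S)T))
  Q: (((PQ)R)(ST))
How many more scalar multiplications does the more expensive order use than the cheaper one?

8343

Order P = (P(((QR)S)T)): (QR): 6×33 by 33×15 → 6×15, cost 6·33·15 = 2970; ((QR)S): 6×15 by 15×25 → 6×25, cost 6·15·25 = 2250; cumulative 5220; (((QR)S)T): 6×25 by 25×11 → 6×11, cost 6·25·11 = 1650; cumulative 6870; (P(((QR)S)T)): 14×6 by 6×11 → 14×11, cost 14·6·11 = 924; cumulative 7794. Total 7794.
Order Q = (((PQ)R)(ST)): (PQ): 14×6 by 6×33 → 14×33, cost 14·6·33 = 2772; ((PQ)R): 14×33 by 33×15 → 14×15, cost 14·33·15 = 6930; cumulative 9702; (ST): 15×25 by 25×11 → 15×11, cost 15·25·11 = 4125; (((PQ)R)(ST)): 14×15 by 15×11 → 14×11, cost 14·15·11 = 2310; cumulative 16137. Total 16137.
Difference: |7794 − 16137| = 8343.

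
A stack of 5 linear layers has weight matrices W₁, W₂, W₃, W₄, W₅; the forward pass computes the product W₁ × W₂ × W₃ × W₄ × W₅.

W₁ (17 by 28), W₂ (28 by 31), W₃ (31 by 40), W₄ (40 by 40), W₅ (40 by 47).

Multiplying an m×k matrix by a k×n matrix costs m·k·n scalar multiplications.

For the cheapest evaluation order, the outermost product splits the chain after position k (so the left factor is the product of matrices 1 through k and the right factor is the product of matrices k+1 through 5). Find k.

Adjacent pairs: W₁W₂ = 17·28·31 = 14756; W₂W₃ = 28·31·40 = 34720; W₃W₄ = 31·40·40 = 49600; W₄W₅ = 40·40·47 = 75200.
Length 3: W₁..W₃: k=1: 0+34720+17·28·40=53760; k=2: 14756+0+17·31·40=35836 → min 35836 | W₂..W₄: k=2: 0+49600+28·31·40=84320; k=3: 34720+0+28·40·40=79520 → min 79520 | W₃..W₅: k=3: 0+75200+31·40·47=133480; k=4: 49600+0+31·40·47=107880 → min 107880.
Length 4: W₁..W₄: k=1: 0+79520+17·28·40=98560; k=2: 14756+49600+17·31·40=85436; k=3: 35836+0+17·40·40=63036 → min 63036 | W₂..W₅: k=2: 0+107880+28·31·47=148676; k=3: 34720+75200+28·40·47=162560; k=4: 79520+0+28·40·47=132160 → min 132160.
Top-level splits: k=1: (W₁..W₁)·(W₂..W₅) → 0+132160+17·28·47 = 154532; k=2: (W₁..W₂)·(W₃..W₅) → 14756+107880+17·31·47 = 147405; k=3: (W₁..W₃)·(W₄..W₅) → 35836+75200+17·40·47 = 142996; k=4: (W₁..W₄)·(W₅..W₅) → 63036+0+17·40·47 = 94996.
Best split is after W₄, i.e. k = 4.

4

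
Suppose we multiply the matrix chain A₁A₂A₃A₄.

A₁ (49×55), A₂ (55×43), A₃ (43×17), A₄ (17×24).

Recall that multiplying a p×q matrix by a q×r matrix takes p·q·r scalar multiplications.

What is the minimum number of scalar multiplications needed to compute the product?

106012

Adjacent pairs: A₁A₂ = 49·55·43 = 115885; A₂A₃ = 55·43·17 = 40205; A₃A₄ = 43·17·24 = 17544.
Length 3: A₁..A₃: k=1: 0+40205+49·55·17=86020; k=2: 115885+0+49·43·17=151704 → min 86020 | A₂..A₄: k=2: 0+17544+55·43·24=74304; k=3: 40205+0+55·17·24=62645 → min 62645.
Length 4: A₁..A₄: k=1: 0+62645+49·55·24=127325; k=2: 115885+17544+49·43·24=183997; k=3: 86020+0+49·17·24=106012 → min 106012.
Optimal order: ((A₁(A₂A₃))A₄) with cost 106012.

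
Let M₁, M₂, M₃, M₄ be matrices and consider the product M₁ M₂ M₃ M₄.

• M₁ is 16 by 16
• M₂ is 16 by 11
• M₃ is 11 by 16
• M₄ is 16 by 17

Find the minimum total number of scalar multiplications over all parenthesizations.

Adjacent pairs: M₁M₂ = 16·16·11 = 2816; M₂M₃ = 16·11·16 = 2816; M₃M₄ = 11·16·17 = 2992.
Length 3: M₁..M₃: k=1: 0+2816+16·16·16=6912; k=2: 2816+0+16·11·16=5632 → min 5632 | M₂..M₄: k=2: 0+2992+16·11·17=5984; k=3: 2816+0+16·16·17=7168 → min 5984.
Length 4: M₁..M₄: k=1: 0+5984+16·16·17=10336; k=2: 2816+2992+16·11·17=8800; k=3: 5632+0+16·16·17=9984 → min 8800.
Optimal order: ((M₁ M₂) (M₃ M₄)) with cost 8800.

8800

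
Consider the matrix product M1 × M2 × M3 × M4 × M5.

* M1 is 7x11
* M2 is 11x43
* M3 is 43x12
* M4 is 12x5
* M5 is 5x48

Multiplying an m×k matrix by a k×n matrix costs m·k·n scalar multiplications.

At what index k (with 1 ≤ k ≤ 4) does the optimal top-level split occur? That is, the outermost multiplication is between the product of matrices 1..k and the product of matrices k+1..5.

4

Adjacent pairs: M1M2 = 7·11·43 = 3311; M2M3 = 11·43·12 = 5676; M3M4 = 43·12·5 = 2580; M4M5 = 12·5·48 = 2880.
Length 3: M1..M3: k=1: 0+5676+7·11·12=6600; k=2: 3311+0+7·43·12=6923 → min 6600 | M2..M4: k=2: 0+2580+11·43·5=4945; k=3: 5676+0+11·12·5=6336 → min 4945 | M3..M5: k=3: 0+2880+43·12·48=27648; k=4: 2580+0+43·5·48=12900 → min 12900.
Length 4: M1..M4: k=1: 0+4945+7·11·5=5330; k=2: 3311+2580+7·43·5=7396; k=3: 6600+0+7·12·5=7020 → min 5330 | M2..M5: k=2: 0+12900+11·43·48=35604; k=3: 5676+2880+11·12·48=14892; k=4: 4945+0+11·5·48=7585 → min 7585.
Top-level splits: k=1: (M1..M1)·(M2..M5) → 0+7585+7·11·48 = 11281; k=2: (M1..M2)·(M3..M5) → 3311+12900+7·43·48 = 30659; k=3: (M1..M3)·(M4..M5) → 6600+2880+7·12·48 = 13512; k=4: (M1..M4)·(M5..M5) → 5330+0+7·5·48 = 7010.
Best split is after M4, i.e. k = 4.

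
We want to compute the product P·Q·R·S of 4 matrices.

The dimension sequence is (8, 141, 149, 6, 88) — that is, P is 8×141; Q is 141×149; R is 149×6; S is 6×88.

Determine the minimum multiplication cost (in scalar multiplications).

137046

Adjacent pairs: PQ = 8·141·149 = 168072; QR = 141·149·6 = 126054; RS = 149·6·88 = 78672.
Length 3: P..R: k=1: 0+126054+8·141·6=132822; k=2: 168072+0+8·149·6=175224 → min 132822 | Q..S: k=2: 0+78672+141·149·88=1927464; k=3: 126054+0+141·6·88=200502 → min 200502.
Length 4: P..S: k=1: 0+200502+8·141·88=299766; k=2: 168072+78672+8·149·88=351640; k=3: 132822+0+8·6·88=137046 → min 137046.
Optimal order: ((P·(Q·R))·S) with cost 137046.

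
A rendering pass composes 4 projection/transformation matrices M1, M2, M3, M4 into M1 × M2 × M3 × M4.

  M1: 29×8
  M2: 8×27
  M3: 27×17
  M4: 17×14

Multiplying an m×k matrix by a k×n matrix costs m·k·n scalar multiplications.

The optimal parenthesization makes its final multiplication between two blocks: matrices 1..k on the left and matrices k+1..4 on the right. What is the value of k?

1

Adjacent pairs: M1M2 = 29·8·27 = 6264; M2M3 = 8·27·17 = 3672; M3M4 = 27·17·14 = 6426.
Length 3: M1..M3: k=1: 0+3672+29·8·17=7616; k=2: 6264+0+29·27·17=19575 → min 7616 | M2..M4: k=2: 0+6426+8·27·14=9450; k=3: 3672+0+8·17·14=5576 → min 5576.
Top-level splits: k=1: (M1..M1)·(M2..M4) → 0+5576+29·8·14 = 8824; k=2: (M1..M2)·(M3..M4) → 6264+6426+29·27·14 = 23652; k=3: (M1..M3)·(M4..M4) → 7616+0+29·17·14 = 14518.
Best split is after M1, i.e. k = 1.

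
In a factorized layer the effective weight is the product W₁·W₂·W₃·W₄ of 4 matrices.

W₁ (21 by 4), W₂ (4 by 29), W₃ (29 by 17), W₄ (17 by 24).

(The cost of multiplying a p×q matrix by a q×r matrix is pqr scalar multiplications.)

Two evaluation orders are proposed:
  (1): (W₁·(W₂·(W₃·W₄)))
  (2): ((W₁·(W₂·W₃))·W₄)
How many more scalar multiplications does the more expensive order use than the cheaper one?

4664

Order (1) = (W₁·(W₂·(W₃·W₄))): (W₃·W₄): 29×17 by 17×24 → 29×24, cost 29·17·24 = 11832; (W₂·(W₃·W₄)): 4×29 by 29×24 → 4×24, cost 4·29·24 = 2784; cumulative 14616; (W₁·(W₂·(W₃·W₄))): 21×4 by 4×24 → 21×24, cost 21·4·24 = 2016; cumulative 16632. Total 16632.
Order (2) = ((W₁·(W₂·W₃))·W₄): (W₂·W₃): 4×29 by 29×17 → 4×17, cost 4·29·17 = 1972; (W₁·(W₂·W₃)): 21×4 by 4×17 → 21×17, cost 21·4·17 = 1428; cumulative 3400; ((W₁·(W₂·W₃))·W₄): 21×17 by 17×24 → 21×24, cost 21·17·24 = 8568; cumulative 11968. Total 11968.
Difference: |16632 − 11968| = 4664.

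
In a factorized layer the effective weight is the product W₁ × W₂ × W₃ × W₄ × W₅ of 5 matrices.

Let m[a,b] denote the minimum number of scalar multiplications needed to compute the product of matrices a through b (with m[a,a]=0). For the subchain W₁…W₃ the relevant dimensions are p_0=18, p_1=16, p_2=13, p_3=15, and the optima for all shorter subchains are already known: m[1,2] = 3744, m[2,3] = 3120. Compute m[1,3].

m[1,3] = min over k∈[1,2] of m[1,k]+m[k+1,3]+p_{0}·p_k·p_{3}.
k=1: 0 + 3120 + 18·16·15 = 7440; k=2: 3744 + 0 + 18·13·15 = 7254.
Minimum: 7254 at k=2.

7254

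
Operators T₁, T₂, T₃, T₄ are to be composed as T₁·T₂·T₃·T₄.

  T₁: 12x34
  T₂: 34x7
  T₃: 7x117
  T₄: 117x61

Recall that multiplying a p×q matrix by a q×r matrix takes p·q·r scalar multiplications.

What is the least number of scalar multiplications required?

57939

Adjacent pairs: T₁T₂ = 12·34·7 = 2856; T₂T₃ = 34·7·117 = 27846; T₃T₄ = 7·117·61 = 49959.
Length 3: T₁..T₃: k=1: 0+27846+12·34·117=75582; k=2: 2856+0+12·7·117=12684 → min 12684 | T₂..T₄: k=2: 0+49959+34·7·61=64477; k=3: 27846+0+34·117·61=270504 → min 64477.
Length 4: T₁..T₄: k=1: 0+64477+12·34·61=89365; k=2: 2856+49959+12·7·61=57939; k=3: 12684+0+12·117·61=98328 → min 57939.
Optimal order: ((T₁·T₂)·(T₃·T₄)) with cost 57939.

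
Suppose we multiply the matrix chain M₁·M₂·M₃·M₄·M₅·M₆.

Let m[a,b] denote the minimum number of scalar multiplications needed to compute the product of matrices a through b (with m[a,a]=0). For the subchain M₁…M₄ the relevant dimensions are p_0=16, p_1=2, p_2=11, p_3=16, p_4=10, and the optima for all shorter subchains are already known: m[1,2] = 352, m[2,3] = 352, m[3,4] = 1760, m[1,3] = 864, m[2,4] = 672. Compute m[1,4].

992

m[1,4] = min over k∈[1,3] of m[1,k]+m[k+1,4]+p_{0}·p_k·p_{4}.
k=1: 0 + 672 + 16·2·10 = 992; k=2: 352 + 1760 + 16·11·10 = 3872; k=3: 864 + 0 + 16·16·10 = 3424.
Minimum: 992 at k=1.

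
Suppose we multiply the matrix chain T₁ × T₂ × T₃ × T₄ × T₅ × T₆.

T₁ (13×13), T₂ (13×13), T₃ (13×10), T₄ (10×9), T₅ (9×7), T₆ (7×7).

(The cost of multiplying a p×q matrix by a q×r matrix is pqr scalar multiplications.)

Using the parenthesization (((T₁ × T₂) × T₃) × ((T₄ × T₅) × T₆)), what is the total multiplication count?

(T₁ × T₂): 13×13 by 13×13 → 13×13, cost 13·13·13 = 2197
((T₁ × T₂) × T₃): 13×13 by 13×10 → 13×10, cost 13·13·10 = 1690; cumulative 3887
(T₄ × T₅): 10×9 by 9×7 → 10×7, cost 10·9·7 = 630
((T₄ × T₅) × T₆): 10×7 by 7×7 → 10×7, cost 10·7·7 = 490; cumulative 1120
(((T₁ × T₂) × T₃) × ((T₄ × T₅) × T₆)): 13×10 by 10×7 → 13×7, cost 13·10·7 = 910; cumulative 5917
Total: 5917 scalar multiplications.

5917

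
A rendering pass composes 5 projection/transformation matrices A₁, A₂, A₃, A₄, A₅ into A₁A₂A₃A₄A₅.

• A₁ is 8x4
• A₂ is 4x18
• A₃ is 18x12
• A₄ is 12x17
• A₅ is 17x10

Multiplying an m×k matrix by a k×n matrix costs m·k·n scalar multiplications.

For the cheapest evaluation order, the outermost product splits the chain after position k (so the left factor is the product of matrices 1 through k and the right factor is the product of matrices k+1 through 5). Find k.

Adjacent pairs: A₁A₂ = 8·4·18 = 576; A₂A₃ = 4·18·12 = 864; A₃A₄ = 18·12·17 = 3672; A₄A₅ = 12·17·10 = 2040.
Length 3: A₁..A₃: k=1: 0+864+8·4·12=1248; k=2: 576+0+8·18·12=2304 → min 1248 | A₂..A₄: k=2: 0+3672+4·18·17=4896; k=3: 864+0+4·12·17=1680 → min 1680 | A₃..A₅: k=3: 0+2040+18·12·10=4200; k=4: 3672+0+18·17·10=6732 → min 4200.
Length 4: A₁..A₄: k=1: 0+1680+8·4·17=2224; k=2: 576+3672+8·18·17=6696; k=3: 1248+0+8·12·17=2880 → min 2224 | A₂..A₅: k=2: 0+4200+4·18·10=4920; k=3: 864+2040+4·12·10=3384; k=4: 1680+0+4·17·10=2360 → min 2360.
Top-level splits: k=1: (A₁..A₁)·(A₂..A₅) → 0+2360+8·4·10 = 2680; k=2: (A₁..A₂)·(A₃..A₅) → 576+4200+8·18·10 = 6216; k=3: (A₁..A₃)·(A₄..A₅) → 1248+2040+8·12·10 = 4248; k=4: (A₁..A₄)·(A₅..A₅) → 2224+0+8·17·10 = 3584.
Best split is after A₁, i.e. k = 1.

1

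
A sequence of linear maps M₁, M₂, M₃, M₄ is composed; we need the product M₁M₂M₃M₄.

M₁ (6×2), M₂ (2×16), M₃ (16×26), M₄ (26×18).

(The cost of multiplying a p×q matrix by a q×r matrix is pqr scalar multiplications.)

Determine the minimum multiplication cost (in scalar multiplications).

1984

Adjacent pairs: M₁M₂ = 6·2·16 = 192; M₂M₃ = 2·16·26 = 832; M₃M₄ = 16·26·18 = 7488.
Length 3: M₁..M₃: k=1: 0+832+6·2·26=1144; k=2: 192+0+6·16·26=2688 → min 1144 | M₂..M₄: k=2: 0+7488+2·16·18=8064; k=3: 832+0+2·26·18=1768 → min 1768.
Length 4: M₁..M₄: k=1: 0+1768+6·2·18=1984; k=2: 192+7488+6·16·18=9408; k=3: 1144+0+6·26·18=3952 → min 1984.
Optimal order: (M₁((M₂M₃)M₄)) with cost 1984.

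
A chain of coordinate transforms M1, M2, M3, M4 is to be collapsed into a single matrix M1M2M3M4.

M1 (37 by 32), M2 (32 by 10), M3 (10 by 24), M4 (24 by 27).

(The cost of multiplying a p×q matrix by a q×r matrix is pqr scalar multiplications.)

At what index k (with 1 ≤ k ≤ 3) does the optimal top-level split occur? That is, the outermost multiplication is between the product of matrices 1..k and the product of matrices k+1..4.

2

Adjacent pairs: M1M2 = 37·32·10 = 11840; M2M3 = 32·10·24 = 7680; M3M4 = 10·24·27 = 6480.
Length 3: M1..M3: k=1: 0+7680+37·32·24=36096; k=2: 11840+0+37·10·24=20720 → min 20720 | M2..M4: k=2: 0+6480+32·10·27=15120; k=3: 7680+0+32·24·27=28416 → min 15120.
Top-level splits: k=1: (M1..M1)·(M2..M4) → 0+15120+37·32·27 = 47088; k=2: (M1..M2)·(M3..M4) → 11840+6480+37·10·27 = 28310; k=3: (M1..M3)·(M4..M4) → 20720+0+37·24·27 = 44696.
Best split is after M2, i.e. k = 2.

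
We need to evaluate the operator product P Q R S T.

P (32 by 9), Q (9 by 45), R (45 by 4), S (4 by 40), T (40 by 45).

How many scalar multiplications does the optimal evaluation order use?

Adjacent pairs: PQ = 32·9·45 = 12960; QR = 9·45·4 = 1620; RS = 45·4·40 = 7200; ST = 4·40·45 = 7200.
Length 3: P..R: k=1: 0+1620+32·9·4=2772; k=2: 12960+0+32·45·4=18720 → min 2772 | Q..S: k=2: 0+7200+9·45·40=23400; k=3: 1620+0+9·4·40=3060 → min 3060 | R..T: k=3: 0+7200+45·4·45=15300; k=4: 7200+0+45·40·45=88200 → min 15300.
Length 4: P..S: k=1: 0+3060+32·9·40=14580; k=2: 12960+7200+32·45·40=77760; k=3: 2772+0+32·4·40=7892 → min 7892 | Q..T: k=2: 0+15300+9·45·45=33525; k=3: 1620+7200+9·4·45=10440; k=4: 3060+0+9·40·45=19260 → min 10440.
Length 5: P..T: k=1: 0+10440+32·9·45=23400; k=2: 12960+15300+32·45·45=93060; k=3: 2772+7200+32·4·45=15732; k=4: 7892+0+32·40·45=65492 → min 15732.
Optimal order: ((P (Q R)) (S T)) with cost 15732.

15732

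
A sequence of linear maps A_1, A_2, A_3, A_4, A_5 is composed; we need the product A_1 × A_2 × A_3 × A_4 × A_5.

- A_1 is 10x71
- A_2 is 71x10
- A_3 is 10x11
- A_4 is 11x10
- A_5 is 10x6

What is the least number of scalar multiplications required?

Adjacent pairs: A_1A_2 = 10·71·10 = 7100; A_2A_3 = 71·10·11 = 7810; A_3A_4 = 10·11·10 = 1100; A_4A_5 = 11·10·6 = 660.
Length 3: A_1..A_3: k=1: 0+7810+10·71·11=15620; k=2: 7100+0+10·10·11=8200 → min 8200 | A_2..A_4: k=2: 0+1100+71·10·10=8200; k=3: 7810+0+71·11·10=15620 → min 8200 | A_3..A_5: k=3: 0+660+10·11·6=1320; k=4: 1100+0+10·10·6=1700 → min 1320.
Length 4: A_1..A_4: k=1: 0+8200+10·71·10=15300; k=2: 7100+1100+10·10·10=9200; k=3: 8200+0+10·11·10=9300 → min 9200 | A_2..A_5: k=2: 0+1320+71·10·6=5580; k=3: 7810+660+71·11·6=13156; k=4: 8200+0+71·10·6=12460 → min 5580.
Length 5: A_1..A_5: k=1: 0+5580+10·71·6=9840; k=2: 7100+1320+10·10·6=9020; k=3: 8200+660+10·11·6=9520; k=4: 9200+0+10·10·6=9800 → min 9020.
Optimal order: ((A_1 × A_2) × (A_3 × (A_4 × A_5))) with cost 9020.

9020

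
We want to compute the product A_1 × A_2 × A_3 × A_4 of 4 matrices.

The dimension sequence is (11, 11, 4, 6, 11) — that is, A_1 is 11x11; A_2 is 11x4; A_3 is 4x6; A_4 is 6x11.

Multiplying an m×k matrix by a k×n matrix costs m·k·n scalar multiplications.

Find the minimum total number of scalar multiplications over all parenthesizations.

Adjacent pairs: A_1A_2 = 11·11·4 = 484; A_2A_3 = 11·4·6 = 264; A_3A_4 = 4·6·11 = 264.
Length 3: A_1..A_3: k=1: 0+264+11·11·6=990; k=2: 484+0+11·4·6=748 → min 748 | A_2..A_4: k=2: 0+264+11·4·11=748; k=3: 264+0+11·6·11=990 → min 748.
Length 4: A_1..A_4: k=1: 0+748+11·11·11=2079; k=2: 484+264+11·4·11=1232; k=3: 748+0+11·6·11=1474 → min 1232.
Optimal order: ((A_1 × A_2) × (A_3 × A_4)) with cost 1232.

1232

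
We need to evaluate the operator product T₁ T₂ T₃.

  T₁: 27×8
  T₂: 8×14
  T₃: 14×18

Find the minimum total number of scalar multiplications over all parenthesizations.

Order (T₁ (T₂ T₃)): (T₂ T₃): 8×14 by 14×18 → 8×18, cost 8·14·18 = 2016; (T₁ (T₂ T₃)): 27×8 by 8×18 → 27×18, cost 27·8·18 = 3888; cumulative 5904. Total 5904.
Order ((T₁ T₂) T₃): (T₁ T₂): 27×8 by 8×14 → 27×14, cost 27·8·14 = 3024; ((T₁ T₂) T₃): 27×14 by 14×18 → 27×18, cost 27·14·18 = 6804; cumulative 9828. Total 9828.
Minimum: 5904.

5904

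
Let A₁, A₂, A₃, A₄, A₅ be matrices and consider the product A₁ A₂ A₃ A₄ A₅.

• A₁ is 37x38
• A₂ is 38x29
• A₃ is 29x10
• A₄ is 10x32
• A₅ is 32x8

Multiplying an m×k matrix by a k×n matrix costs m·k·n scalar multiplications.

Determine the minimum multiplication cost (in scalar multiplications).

Adjacent pairs: A₁A₂ = 37·38·29 = 40774; A₂A₃ = 38·29·10 = 11020; A₃A₄ = 29·10·32 = 9280; A₄A₅ = 10·32·8 = 2560.
Length 3: A₁..A₃: k=1: 0+11020+37·38·10=25080; k=2: 40774+0+37·29·10=51504 → min 25080 | A₂..A₄: k=2: 0+9280+38·29·32=44544; k=3: 11020+0+38·10·32=23180 → min 23180 | A₃..A₅: k=3: 0+2560+29·10·8=4880; k=4: 9280+0+29·32·8=16704 → min 4880.
Length 4: A₁..A₄: k=1: 0+23180+37·38·32=68172; k=2: 40774+9280+37·29·32=84390; k=3: 25080+0+37·10·32=36920 → min 36920 | A₂..A₅: k=2: 0+4880+38·29·8=13696; k=3: 11020+2560+38·10·8=16620; k=4: 23180+0+38·32·8=32908 → min 13696.
Length 5: A₁..A₅: k=1: 0+13696+37·38·8=24944; k=2: 40774+4880+37·29·8=54238; k=3: 25080+2560+37·10·8=30600; k=4: 36920+0+37·32·8=46392 → min 24944.
Optimal order: (A₁ (A₂ (A₃ (A₄ A₅)))) with cost 24944.

24944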